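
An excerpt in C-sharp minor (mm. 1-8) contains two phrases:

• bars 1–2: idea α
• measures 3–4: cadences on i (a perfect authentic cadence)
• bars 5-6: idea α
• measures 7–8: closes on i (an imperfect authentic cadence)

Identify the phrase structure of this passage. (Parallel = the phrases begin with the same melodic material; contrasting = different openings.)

The second phrase closes with an imperfect authentic cadence, which is not stronger than the first phrase's perfect authentic cadence; without a weak→strong cadential pair there is no antecedent–consequent relationship, so this is a phrase group rather than a period.

phrase group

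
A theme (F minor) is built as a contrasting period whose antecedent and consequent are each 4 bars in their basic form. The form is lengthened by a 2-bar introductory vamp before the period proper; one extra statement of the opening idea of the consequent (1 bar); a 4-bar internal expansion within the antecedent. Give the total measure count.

15 measures

Basic contrasting period: 4 + 4 = 8 bars.
8 (basic form) + 2 (introduction) + 1 (extra statement) + 4 (internal expansion) = 15.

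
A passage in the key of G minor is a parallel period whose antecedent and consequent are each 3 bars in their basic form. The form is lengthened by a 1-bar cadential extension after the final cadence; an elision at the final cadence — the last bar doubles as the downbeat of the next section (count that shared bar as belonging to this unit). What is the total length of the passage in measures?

7 measures

Basic parallel period: 3 + 3 = 6 bars.
6 (basic form) + 1 (cadential extension) = 7.
The elision shares a bar with the next section but does not change this unit's count.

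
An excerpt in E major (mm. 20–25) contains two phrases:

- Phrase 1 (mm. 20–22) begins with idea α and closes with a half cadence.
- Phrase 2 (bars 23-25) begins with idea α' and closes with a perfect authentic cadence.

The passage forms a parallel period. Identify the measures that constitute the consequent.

measures 23–25

The antecedent is the phrase ending with the weaker cadence (half cadence, phrase 1) and the consequent the one ending more conclusively (perfect authentic cadence, phrase 2); the consequent is bars 23-25.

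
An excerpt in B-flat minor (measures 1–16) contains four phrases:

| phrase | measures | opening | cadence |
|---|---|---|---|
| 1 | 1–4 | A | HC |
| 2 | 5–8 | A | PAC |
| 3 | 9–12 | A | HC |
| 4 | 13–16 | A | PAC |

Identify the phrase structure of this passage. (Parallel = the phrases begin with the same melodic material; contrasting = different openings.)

repeated period

The cadence pattern HC–PAC–HC–PAC is weak–strong twice, and phrases 3–4 restate phrases 1–2: a period heard twice, not a double period (which would end weakly at phrase 2).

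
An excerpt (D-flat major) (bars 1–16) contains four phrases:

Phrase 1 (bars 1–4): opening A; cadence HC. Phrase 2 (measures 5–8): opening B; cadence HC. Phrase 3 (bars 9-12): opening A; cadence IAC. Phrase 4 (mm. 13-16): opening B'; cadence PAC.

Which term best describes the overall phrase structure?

Four phrases in two halves: the first half (measures 1–8) ends with a half cadence, the second (measures 9–16) with a perfect authentic cadence — a large antecedent–consequent pair, i.e. a double period.
Phrase 3 begins with the same material as phrase 1, making it parallel.

parallel double period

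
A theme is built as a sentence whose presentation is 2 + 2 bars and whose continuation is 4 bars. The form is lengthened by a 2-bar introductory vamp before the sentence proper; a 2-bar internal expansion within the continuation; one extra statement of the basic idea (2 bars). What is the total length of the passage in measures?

Basic sentence: 2 + 2 + 4 = 8 bars.
8 (basic form) + 2 (introduction) + 2 (internal expansion) + 2 (extra statement) = 14.

14 measures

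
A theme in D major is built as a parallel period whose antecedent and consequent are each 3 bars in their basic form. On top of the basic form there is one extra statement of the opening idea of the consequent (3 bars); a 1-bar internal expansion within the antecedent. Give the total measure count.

10 measures

Basic parallel period: 3 + 3 = 6 bars.
6 (basic form) + 3 (extra statement) + 1 (internal expansion) = 10.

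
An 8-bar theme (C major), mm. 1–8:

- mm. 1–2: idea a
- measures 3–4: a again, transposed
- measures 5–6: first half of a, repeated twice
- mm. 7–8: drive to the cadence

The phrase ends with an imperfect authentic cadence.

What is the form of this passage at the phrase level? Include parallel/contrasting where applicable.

Basic idea (measures 1-2) + its repetition (measures 3–4) form the presentation; fragmentation and cadence (mm. 5-8) form the continuation — the 8-bar whole is a sentence.

sentence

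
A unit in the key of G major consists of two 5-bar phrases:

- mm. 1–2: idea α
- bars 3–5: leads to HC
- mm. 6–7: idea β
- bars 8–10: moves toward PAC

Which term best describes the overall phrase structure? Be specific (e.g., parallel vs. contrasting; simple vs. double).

Phrase 1 ends with a half cadence (weaker) and phrase 2 with a perfect authentic cadence (stronger): antecedent + consequent = a period.
The two phrases open with different material (α / β), so the period is contrasting.

contrasting period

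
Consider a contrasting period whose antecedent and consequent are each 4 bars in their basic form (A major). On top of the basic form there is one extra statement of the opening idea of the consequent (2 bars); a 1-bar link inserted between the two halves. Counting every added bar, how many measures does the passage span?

Basic contrasting period: 4 + 4 = 8 bars.
8 (basic form) + 2 (extra statement) + 1 (link) = 11.

11 measures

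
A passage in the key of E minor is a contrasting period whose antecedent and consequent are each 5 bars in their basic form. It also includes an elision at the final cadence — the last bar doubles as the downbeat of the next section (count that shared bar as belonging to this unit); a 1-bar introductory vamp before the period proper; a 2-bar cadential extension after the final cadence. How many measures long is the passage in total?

Basic contrasting period: 5 + 5 = 10 bars.
10 (basic form) + 1 (introduction) + 2 (cadential extension) = 13.
The elision shares a bar with the next section but does not change this unit's count.

13 measures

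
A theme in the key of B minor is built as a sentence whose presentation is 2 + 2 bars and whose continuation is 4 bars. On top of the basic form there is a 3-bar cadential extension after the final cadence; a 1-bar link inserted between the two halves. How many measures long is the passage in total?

Basic sentence: 2 + 2 + 4 = 8 bars.
8 (basic form) + 3 (cadential extension) + 1 (link) = 12.

12 measures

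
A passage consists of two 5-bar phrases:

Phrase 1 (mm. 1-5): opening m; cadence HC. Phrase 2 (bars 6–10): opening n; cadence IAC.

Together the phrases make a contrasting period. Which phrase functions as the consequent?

The phrase ending with the weaker cadence (half cadence) is the antecedent; the one ending more conclusively (imperfect authentic cadence) is the consequent. The consequent is phrase 2.

phrase 2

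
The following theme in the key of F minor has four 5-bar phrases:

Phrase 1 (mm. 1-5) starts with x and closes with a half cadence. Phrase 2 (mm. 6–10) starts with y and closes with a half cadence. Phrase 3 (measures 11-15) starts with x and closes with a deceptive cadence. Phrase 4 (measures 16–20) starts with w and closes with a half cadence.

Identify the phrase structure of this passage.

phrase group

Phrase 4 ends with a half cadence, no stronger than phrase 2's half cadence, so the four phrases do not form a double period; nor do phrases 3–4 duplicate 1–2, so it is not a repeated period. With no phrase reaching a conclusive cadence, the passage is a phrase group.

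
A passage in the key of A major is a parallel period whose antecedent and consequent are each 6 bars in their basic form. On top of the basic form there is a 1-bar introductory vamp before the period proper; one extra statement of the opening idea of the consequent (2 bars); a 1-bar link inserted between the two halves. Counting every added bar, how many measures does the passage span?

16 measures

Basic parallel period: 6 + 6 = 12 bars.
12 (basic form) + 1 (introduction) + 2 (extra statement) + 1 (link) = 16.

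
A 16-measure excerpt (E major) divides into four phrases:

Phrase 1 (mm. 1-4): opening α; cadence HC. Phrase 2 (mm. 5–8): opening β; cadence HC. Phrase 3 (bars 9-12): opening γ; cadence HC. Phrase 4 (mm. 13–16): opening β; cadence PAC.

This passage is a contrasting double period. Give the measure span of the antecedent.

measures 1–8

In a double period the four phrases pair into a large antecedent (phrases 1–2, ending half cadence) and a large consequent (phrases 3–4, ending perfect authentic cadence). The antecedent spans measures 1–8.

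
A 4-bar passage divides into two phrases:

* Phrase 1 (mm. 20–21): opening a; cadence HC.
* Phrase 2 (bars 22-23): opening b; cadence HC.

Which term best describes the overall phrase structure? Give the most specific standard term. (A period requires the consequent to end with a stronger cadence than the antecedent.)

The second phrase closes with a half cadence, which is not stronger than the first phrase's half cadence; without a weak→strong cadential pair there is no antecedent–consequent relationship, so this is a phrase group rather than a period.

phrase group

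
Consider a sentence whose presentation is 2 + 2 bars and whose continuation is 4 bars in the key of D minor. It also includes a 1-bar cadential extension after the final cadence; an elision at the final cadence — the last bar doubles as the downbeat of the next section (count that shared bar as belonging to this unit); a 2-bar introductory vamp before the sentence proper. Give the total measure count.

11 measures

Basic sentence: 2 + 2 + 4 = 8 bars.
8 (basic form) + 1 (cadential extension) + 2 (introduction) = 11.
The elision shares a bar with the next section but does not change this unit's count.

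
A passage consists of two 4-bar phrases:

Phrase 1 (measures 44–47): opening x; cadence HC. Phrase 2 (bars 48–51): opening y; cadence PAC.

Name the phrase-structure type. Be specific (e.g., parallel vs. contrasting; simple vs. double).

contrasting period

Phrase 1 ends with a half cadence (weaker) and phrase 2 with a perfect authentic cadence (stronger): antecedent + consequent = a period.
The two phrases open with different material (x / y), so the period is contrasting.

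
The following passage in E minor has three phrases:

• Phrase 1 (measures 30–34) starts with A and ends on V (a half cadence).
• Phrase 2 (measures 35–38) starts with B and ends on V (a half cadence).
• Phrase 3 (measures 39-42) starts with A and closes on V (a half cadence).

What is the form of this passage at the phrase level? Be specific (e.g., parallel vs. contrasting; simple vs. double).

phrase group

The final phrase closes with a half cadence, which is not stronger than the preceding half cadence; the 3 phrases lack an overall antecedent–consequent design and so form a phrase group.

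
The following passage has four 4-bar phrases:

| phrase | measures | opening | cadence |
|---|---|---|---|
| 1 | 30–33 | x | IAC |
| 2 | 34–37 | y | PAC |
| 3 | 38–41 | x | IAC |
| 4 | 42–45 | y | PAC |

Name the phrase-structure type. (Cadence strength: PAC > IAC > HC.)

The cadence pattern IAC–PAC–IAC–PAC is weak–strong twice, and phrases 3–4 restate phrases 1–2: a period heard twice, not a double period (which would end weakly at phrase 2).

repeated period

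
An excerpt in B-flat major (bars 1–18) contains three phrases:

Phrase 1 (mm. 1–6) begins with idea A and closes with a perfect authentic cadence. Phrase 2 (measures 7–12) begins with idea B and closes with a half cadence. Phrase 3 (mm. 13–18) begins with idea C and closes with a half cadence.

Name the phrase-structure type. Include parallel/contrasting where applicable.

The final phrase closes with a half cadence, which is not stronger than the preceding half cadence; the 3 phrases lack an overall antecedent–consequent design and so form a phrase group.

phrase group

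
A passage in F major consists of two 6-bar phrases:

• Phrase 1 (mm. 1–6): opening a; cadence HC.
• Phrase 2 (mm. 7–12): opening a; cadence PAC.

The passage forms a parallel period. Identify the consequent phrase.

The phrase ending with the weaker cadence (half cadence) is the antecedent; the one ending more conclusively (perfect authentic cadence) is the consequent. The consequent is phrase 2.

phrase 2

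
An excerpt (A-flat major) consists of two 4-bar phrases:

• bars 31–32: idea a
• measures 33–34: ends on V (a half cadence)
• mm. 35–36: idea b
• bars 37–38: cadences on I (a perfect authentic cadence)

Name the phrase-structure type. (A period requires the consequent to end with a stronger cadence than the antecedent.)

contrasting period

Phrase 1 ends with a half cadence (weaker) and phrase 2 with a perfect authentic cadence (stronger): antecedent + consequent = a period.
The two phrases open with different material (a / b), so the period is contrasting.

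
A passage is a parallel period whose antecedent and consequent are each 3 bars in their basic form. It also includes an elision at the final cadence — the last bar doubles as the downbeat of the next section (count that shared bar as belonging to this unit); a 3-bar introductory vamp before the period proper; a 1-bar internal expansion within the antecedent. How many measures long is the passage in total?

Basic parallel period: 3 + 3 = 6 bars.
6 (basic form) + 3 (introduction) + 1 (internal expansion) = 10.
The elision shares a bar with the next section but does not change this unit's count.

10 measures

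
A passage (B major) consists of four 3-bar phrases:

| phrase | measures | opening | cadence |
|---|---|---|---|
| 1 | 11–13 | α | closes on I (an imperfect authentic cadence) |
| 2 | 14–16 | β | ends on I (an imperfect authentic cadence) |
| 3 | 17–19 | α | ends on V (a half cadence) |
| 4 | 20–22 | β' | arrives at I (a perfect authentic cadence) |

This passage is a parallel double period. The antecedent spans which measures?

measures 11–16

In a double period the four phrases pair into a large antecedent (phrases 1–2, ending imperfect authentic cadence) and a large consequent (phrases 3–4, ending perfect authentic cadence). The antecedent spans mm. 11-16.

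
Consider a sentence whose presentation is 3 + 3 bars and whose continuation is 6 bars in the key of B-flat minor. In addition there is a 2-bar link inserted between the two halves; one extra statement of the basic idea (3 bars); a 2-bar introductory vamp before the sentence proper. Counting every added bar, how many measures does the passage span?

Basic sentence: 3 + 3 + 6 = 12 bars.
12 (basic form) + 2 (link) + 3 (extra statement) + 2 (introduction) = 19.

19 measures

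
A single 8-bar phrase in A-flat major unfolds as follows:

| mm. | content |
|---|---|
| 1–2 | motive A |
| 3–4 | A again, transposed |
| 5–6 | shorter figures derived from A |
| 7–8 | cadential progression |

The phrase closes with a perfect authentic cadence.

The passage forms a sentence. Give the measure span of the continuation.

After the presentation (mm. 1–4), the continuation covers the fragmentation through the cadence: mm. 5-8.

measures 5–8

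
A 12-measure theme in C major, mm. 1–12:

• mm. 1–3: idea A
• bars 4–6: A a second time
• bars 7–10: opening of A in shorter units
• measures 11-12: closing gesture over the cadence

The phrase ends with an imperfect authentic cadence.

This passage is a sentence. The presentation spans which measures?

The presentation of a sentence is the basic idea (bars 1–3) plus its repetition (measures 4–6); the presentation is therefore mm. 1–6.

measures 1–6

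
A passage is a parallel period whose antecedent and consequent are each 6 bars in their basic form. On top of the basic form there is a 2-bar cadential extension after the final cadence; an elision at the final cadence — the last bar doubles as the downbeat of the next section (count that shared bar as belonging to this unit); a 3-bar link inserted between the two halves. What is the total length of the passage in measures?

17 measures

Basic parallel period: 6 + 6 = 12 bars.
12 (basic form) + 2 (cadential extension) + 3 (link) = 17.
The elision shares a bar with the next section but does not change this unit's count.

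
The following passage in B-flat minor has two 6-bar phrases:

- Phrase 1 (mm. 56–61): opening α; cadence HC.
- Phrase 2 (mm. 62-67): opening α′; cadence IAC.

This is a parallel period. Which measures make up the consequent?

The phrase ending with the weaker cadence (half cadence) is the antecedent; the one ending more conclusively (imperfect authentic cadence) is the consequent. The consequent is measures 62–67.

measures 62–67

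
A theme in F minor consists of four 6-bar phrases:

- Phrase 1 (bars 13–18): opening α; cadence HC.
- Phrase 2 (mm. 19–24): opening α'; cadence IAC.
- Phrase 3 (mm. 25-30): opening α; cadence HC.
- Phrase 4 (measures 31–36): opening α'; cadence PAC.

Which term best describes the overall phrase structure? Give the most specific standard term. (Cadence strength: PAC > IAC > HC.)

Four phrases in two halves: the first half (mm. 13-24) ends with an imperfect authentic cadence, the second (measures 25–36) with a perfect authentic cadence — a large antecedent–consequent pair, i.e. a double period.
Phrase 3 begins with the same material as phrase 1, making it parallel.

parallel double period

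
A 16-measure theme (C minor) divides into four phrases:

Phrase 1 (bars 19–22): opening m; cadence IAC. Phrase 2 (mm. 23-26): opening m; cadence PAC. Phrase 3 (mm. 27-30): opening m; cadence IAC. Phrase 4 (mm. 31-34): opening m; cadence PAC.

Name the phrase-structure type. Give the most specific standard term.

The cadence pattern IAC–PAC–IAC–PAC is weak–strong twice, and phrases 3–4 restate phrases 1–2: a period heard twice, not a double period (which would end weakly at phrase 2).

repeated period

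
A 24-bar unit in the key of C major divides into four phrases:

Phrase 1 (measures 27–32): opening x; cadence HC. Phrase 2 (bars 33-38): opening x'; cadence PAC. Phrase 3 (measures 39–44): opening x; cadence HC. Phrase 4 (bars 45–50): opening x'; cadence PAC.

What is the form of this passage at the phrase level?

The cadence pattern HC–PAC–HC–PAC is weak–strong twice, and phrases 3–4 restate phrases 1–2: a period heard twice, not a double period (which would end weakly at phrase 2).

repeated period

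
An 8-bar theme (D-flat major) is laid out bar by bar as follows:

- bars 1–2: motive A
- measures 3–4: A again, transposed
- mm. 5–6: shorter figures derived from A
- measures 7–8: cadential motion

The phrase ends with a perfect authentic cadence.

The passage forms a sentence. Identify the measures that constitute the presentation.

measures 1–4

The presentation of a sentence is the basic idea (bars 1–2) plus its repetition (mm. 3–4); the presentation is therefore bars 1-4.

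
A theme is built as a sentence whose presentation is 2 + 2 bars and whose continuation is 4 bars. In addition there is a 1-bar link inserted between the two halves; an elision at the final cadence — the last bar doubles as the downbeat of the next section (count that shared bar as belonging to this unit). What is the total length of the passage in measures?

Basic sentence: 2 + 2 + 4 = 8 bars.
8 (basic form) + 1 (link) = 9.
The elision shares a bar with the next section but does not change this unit's count.

9 measures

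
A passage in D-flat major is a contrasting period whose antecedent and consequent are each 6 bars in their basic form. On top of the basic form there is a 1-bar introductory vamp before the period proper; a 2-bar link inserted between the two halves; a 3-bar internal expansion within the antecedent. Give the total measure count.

18 measures

Basic contrasting period: 6 + 6 = 12 bars.
12 (basic form) + 1 (introduction) + 2 (link) + 3 (internal expansion) = 18.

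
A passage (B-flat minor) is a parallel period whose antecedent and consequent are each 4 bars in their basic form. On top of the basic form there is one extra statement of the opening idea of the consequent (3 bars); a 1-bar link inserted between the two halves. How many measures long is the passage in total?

Basic parallel period: 4 + 4 = 8 bars.
8 (basic form) + 3 (extra statement) + 1 (link) = 12.

12 measures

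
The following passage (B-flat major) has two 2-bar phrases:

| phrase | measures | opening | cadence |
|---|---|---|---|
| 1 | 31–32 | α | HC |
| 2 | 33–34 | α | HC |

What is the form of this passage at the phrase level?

Both phrases have the same opening (α) and the same cadence (half cadence): the second is a restatement, not a consequent, so this is a repeated phrase rather than a period.

repeated phrase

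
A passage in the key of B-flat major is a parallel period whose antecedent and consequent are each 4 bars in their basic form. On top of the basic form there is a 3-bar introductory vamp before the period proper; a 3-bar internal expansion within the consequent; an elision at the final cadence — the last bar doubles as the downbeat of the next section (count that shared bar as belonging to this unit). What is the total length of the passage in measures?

Basic parallel period: 4 + 4 = 8 bars.
8 (basic form) + 3 (introduction) + 3 (internal expansion) = 14.
The elision shares a bar with the next section but does not change this unit's count.

14 measures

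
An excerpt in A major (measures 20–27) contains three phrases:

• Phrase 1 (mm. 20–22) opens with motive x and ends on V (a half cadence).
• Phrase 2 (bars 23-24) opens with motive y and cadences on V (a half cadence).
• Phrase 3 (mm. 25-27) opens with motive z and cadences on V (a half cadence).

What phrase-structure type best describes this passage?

phrase group

The final phrase closes with a half cadence, which is not stronger than the preceding half cadence; the 3 phrases lack an overall antecedent–consequent design and so form a phrase group.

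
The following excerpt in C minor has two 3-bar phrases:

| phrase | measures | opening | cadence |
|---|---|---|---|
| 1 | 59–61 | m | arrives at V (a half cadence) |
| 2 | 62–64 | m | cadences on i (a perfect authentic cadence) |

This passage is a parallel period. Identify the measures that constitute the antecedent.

measures 59–61

The antecedent is the phrase ending with the weaker cadence (half cadence, phrase 1) and the consequent the one ending more conclusively (perfect authentic cadence, phrase 2); the antecedent is bars 59–61.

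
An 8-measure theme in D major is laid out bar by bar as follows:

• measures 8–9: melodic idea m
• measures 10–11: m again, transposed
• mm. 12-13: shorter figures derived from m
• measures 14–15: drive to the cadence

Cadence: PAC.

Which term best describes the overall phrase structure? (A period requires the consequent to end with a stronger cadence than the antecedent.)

sentence

Basic idea (measures 8–9) + its repetition (measures 10–11) form the presentation; fragmentation and cadence (mm. 12-15) form the continuation — the 8-bar whole is a sentence.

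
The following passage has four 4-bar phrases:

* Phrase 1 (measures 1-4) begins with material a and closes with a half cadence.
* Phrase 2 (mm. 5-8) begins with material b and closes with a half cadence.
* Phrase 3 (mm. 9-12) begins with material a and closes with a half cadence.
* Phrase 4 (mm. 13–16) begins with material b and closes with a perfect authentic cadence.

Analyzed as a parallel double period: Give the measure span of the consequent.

In a double period the four phrases pair into a large antecedent (phrases 1–2, ending half cadence) and a large consequent (phrases 3–4, ending perfect authentic cadence). The consequent spans mm. 9-16.

measures 9–16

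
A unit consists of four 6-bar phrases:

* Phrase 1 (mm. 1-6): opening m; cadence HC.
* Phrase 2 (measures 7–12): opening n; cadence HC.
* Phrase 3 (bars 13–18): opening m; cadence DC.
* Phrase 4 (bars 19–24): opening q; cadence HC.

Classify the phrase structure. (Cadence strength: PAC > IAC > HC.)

phrase group

Phrase 4 ends with a half cadence, no stronger than phrase 2's half cadence, so the four phrases do not form a double period; nor do phrases 3–4 duplicate 1–2, so it is not a repeated period. With no phrase reaching a conclusive cadence, the passage is a phrase group.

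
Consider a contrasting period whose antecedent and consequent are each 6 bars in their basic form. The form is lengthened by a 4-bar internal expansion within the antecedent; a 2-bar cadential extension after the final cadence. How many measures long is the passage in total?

18 measures

Basic contrasting period: 6 + 6 = 12 bars.
12 (basic form) + 4 (internal expansion) + 2 (cadential extension) = 18.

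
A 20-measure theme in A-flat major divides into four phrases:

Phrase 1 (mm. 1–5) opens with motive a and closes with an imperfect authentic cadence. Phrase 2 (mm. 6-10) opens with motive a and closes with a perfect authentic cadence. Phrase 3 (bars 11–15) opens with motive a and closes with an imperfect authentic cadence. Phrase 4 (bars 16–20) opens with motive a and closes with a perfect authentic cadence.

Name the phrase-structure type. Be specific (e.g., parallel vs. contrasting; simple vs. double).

repeated period

The cadence pattern IAC–PAC–IAC–PAC is weak–strong twice, and phrases 3–4 restate phrases 1–2: a period heard twice, not a double period (which would end weakly at phrase 2).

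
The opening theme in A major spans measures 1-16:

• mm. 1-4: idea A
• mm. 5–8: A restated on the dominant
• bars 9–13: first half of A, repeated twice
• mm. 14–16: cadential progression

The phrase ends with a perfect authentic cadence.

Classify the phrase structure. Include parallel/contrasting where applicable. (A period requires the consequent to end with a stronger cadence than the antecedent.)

sentence

Basic idea (mm. 1–4) + its repetition (bars 5–8) form the presentation; fragmentation and cadence (bars 9–16) form the continuation — the 16-bar whole is a sentence.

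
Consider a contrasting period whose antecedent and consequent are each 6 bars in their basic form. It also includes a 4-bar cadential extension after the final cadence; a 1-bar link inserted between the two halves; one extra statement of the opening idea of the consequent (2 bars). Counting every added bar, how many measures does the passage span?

19 measures

Basic contrasting period: 6 + 6 = 12 bars.
12 (basic form) + 4 (cadential extension) + 1 (link) + 2 (extra statement) = 19.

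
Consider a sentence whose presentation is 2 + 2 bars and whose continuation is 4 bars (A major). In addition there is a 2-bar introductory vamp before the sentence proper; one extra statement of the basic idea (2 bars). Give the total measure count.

Basic sentence: 2 + 2 + 4 = 8 bars.
8 (basic form) + 2 (introduction) + 2 (extra statement) = 12.

12 measures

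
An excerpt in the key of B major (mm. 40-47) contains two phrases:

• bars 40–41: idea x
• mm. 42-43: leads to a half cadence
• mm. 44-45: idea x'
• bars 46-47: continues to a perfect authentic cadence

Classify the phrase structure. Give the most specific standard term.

parallel period

Phrase 1 ends with a half cadence (weaker) and phrase 2 with a perfect authentic cadence (stronger): antecedent + consequent = a period.
The two phrases open with the same material (x / x'), so the period is parallel.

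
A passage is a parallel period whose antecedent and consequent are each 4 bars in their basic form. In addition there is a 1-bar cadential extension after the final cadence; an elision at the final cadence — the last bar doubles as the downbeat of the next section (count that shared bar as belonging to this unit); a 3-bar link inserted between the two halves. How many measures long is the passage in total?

Basic parallel period: 4 + 4 = 8 bars.
8 (basic form) + 1 (cadential extension) + 3 (link) = 12.
The elision shares a bar with the next section but does not change this unit's count.

12 measures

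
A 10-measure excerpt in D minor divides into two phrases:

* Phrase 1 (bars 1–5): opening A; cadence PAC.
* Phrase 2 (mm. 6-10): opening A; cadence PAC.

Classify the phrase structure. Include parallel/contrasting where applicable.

Both phrases have the same opening (A) and the same cadence (perfect authentic cadence): the second is a restatement, not a consequent, so this is a repeated phrase rather than a period.

repeated phrase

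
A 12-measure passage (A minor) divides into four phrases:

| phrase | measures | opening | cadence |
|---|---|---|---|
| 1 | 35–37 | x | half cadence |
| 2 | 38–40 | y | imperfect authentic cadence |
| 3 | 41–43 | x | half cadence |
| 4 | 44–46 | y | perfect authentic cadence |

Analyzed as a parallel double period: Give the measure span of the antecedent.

In a double period the four phrases pair into a large antecedent (phrases 1–2, ending imperfect authentic cadence) and a large consequent (phrases 3–4, ending perfect authentic cadence). The antecedent spans bars 35-40.

measures 35–40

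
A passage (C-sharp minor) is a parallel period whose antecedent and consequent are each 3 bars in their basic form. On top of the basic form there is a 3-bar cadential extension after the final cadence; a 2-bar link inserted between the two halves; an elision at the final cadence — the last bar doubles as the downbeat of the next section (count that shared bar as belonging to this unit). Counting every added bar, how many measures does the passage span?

Basic parallel period: 3 + 3 = 6 bars.
6 (basic form) + 3 (cadential extension) + 2 (link) = 11.
The elision shares a bar with the next section but does not change this unit's count.

11 measures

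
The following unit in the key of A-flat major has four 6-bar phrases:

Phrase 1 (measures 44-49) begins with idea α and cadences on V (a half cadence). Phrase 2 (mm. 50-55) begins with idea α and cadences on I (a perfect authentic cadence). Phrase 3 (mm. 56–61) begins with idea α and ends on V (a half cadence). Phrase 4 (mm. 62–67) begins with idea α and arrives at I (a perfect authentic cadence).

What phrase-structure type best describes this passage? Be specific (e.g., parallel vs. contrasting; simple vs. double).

repeated period

The cadence pattern HC–PAC–HC–PAC is weak–strong twice, and phrases 3–4 restate phrases 1–2: a period heard twice, not a double period (which would end weakly at phrase 2).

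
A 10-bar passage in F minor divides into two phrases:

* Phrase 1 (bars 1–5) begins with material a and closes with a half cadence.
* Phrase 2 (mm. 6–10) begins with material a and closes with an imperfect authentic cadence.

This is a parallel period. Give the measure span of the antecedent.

The phrase ending with the weaker cadence (half cadence) is the antecedent; the one ending more conclusively (imperfect authentic cadence) is the consequent. The antecedent is measures 1–5.

measures 1–5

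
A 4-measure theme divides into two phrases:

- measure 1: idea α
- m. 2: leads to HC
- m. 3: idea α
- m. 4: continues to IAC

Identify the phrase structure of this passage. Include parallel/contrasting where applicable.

Phrase 1 ends with a half cadence (weaker) and phrase 2 with an imperfect authentic cadence (stronger): antecedent + consequent = a period.
The two phrases open with the same material (α / α), so the period is parallel.

parallel period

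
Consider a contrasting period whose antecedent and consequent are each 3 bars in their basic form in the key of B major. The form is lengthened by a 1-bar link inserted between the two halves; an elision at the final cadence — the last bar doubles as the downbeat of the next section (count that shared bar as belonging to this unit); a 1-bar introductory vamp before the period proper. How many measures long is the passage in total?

8 measures

Basic contrasting period: 3 + 3 = 6 bars.
6 (basic form) + 1 (link) + 1 (introduction) = 8.
The elision shares a bar with the next section but does not change this unit's count.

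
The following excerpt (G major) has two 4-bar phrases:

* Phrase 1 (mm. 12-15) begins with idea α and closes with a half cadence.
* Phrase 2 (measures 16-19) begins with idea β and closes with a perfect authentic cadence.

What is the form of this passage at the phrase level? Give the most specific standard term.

Phrase 1 ends with a half cadence (weaker) and phrase 2 with a perfect authentic cadence (stronger): antecedent + consequent = a period.
The two phrases open with different material (α / β), so the period is contrasting.

contrasting period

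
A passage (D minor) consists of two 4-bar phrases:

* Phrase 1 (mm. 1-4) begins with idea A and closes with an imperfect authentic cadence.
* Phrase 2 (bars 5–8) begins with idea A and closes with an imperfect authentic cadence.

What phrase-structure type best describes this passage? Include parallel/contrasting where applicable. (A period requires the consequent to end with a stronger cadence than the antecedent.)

repeated phrase

Both phrases have the same opening (A) and the same cadence (imperfect authentic cadence): the second is a restatement, not a consequent, so this is a repeated phrase rather than a period.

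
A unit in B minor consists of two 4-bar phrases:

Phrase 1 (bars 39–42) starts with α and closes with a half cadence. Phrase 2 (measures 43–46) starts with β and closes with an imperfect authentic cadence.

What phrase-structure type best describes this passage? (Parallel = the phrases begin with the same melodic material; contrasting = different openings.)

Phrase 1 ends with a half cadence (weaker) and phrase 2 with an imperfect authentic cadence (stronger): antecedent + consequent = a period.
The two phrases open with different material (α / β), so the period is contrasting.

contrasting period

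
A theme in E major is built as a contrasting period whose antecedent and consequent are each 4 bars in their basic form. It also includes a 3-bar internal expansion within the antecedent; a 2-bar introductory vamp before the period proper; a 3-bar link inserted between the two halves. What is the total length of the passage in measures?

16 measures

Basic contrasting period: 4 + 4 = 8 bars.
8 (basic form) + 3 (internal expansion) + 2 (introduction) + 3 (link) = 16.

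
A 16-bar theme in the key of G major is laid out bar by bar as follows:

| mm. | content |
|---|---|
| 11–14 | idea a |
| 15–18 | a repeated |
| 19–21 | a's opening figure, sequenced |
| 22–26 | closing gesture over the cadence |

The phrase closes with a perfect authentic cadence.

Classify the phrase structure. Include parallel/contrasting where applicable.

Basic idea (bars 11–14) + its repetition (bars 15-18) form the presentation; fragmentation and cadence (mm. 19-26) form the continuation — the 16-bar whole is a sentence.

sentence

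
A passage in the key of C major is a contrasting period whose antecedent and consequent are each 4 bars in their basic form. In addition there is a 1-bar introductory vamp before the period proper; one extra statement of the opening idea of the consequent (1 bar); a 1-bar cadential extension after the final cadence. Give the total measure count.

Basic contrasting period: 4 + 4 = 8 bars.
8 (basic form) + 1 (introduction) + 1 (extra statement) + 1 (cadential extension) = 11.

11 measures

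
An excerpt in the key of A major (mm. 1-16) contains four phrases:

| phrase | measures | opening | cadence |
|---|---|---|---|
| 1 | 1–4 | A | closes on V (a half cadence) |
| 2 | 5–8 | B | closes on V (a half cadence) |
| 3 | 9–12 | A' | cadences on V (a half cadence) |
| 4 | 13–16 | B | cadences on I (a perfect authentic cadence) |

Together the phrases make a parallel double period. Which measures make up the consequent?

measures 9–16

In a double period the first pair of phrases (ending half cadence) is the large antecedent and the second pair (ending perfect authentic cadence) is the large consequent; the consequent is measures 9–16.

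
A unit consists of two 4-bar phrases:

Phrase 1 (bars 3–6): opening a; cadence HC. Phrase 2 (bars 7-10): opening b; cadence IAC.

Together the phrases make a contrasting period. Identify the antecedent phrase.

The phrase ending with the weaker cadence (half cadence) is the antecedent; the one ending more conclusively (imperfect authentic cadence) is the consequent. The antecedent is phrase 1.

phrase 1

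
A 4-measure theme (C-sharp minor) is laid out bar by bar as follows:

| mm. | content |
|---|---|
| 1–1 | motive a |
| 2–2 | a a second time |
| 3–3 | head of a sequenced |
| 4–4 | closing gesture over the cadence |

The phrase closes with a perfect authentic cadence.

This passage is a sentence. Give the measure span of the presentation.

The presentation of a sentence is the basic idea (measure 1) plus its repetition (m. 2); the presentation is therefore measures 1–2.

measures 1–2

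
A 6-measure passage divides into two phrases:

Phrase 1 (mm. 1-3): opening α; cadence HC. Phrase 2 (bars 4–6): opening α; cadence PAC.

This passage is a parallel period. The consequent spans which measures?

measures 4–6

The antecedent is the phrase ending with the weaker cadence (half cadence, phrase 1) and the consequent the one ending more conclusively (perfect authentic cadence, phrase 2); the consequent is measures 4-6.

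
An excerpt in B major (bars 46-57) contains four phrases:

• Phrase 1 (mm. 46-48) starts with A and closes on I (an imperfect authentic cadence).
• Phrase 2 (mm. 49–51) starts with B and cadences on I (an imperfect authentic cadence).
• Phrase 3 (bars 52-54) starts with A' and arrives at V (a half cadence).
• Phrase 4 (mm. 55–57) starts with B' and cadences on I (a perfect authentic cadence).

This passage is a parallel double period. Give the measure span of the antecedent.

measures 46–51

In a double period the four phrases pair into a large antecedent (phrases 1–2, ending imperfect authentic cadence) and a large consequent (phrases 3–4, ending perfect authentic cadence). The antecedent spans mm. 46-51.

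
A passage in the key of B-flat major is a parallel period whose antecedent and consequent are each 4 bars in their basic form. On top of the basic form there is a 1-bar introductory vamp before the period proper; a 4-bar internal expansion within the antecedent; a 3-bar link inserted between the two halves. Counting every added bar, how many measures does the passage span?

Basic parallel period: 4 + 4 = 8 bars.
8 (basic form) + 1 (introduction) + 4 (internal expansion) + 3 (link) = 16.

16 measures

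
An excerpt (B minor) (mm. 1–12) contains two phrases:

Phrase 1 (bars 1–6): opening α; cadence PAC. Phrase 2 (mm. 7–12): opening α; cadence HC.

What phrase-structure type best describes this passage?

The second phrase closes with a half cadence, which is not stronger than the first phrase's perfect authentic cadence; without a weak→strong cadential pair there is no antecedent–consequent relationship, so this is a phrase group rather than a period.

phrase group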